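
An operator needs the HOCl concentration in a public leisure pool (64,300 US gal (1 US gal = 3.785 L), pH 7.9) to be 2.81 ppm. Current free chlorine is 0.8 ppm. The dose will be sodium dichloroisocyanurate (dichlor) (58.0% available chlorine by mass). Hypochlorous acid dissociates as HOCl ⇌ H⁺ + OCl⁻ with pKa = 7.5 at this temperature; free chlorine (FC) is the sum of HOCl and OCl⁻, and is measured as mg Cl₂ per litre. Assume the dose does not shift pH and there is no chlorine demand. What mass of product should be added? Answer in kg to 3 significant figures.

Volume: 64,300 US gal × 3.785 L/gal = 243,376 L.
[OCl⁻]/[HOCl] = 10^(pH − pKa) = 10^(7.9 − 7.5) = 2.512; fraction as HOCl = 1/(1 + 2.512) = 0.2847.
Free chlorine required for 2.81 ppm HOCl: 2.81 / 0.2847 = 9.868 ppm.
FC to add: 9.868 − 0.8 = 9.068 mg/L as Cl₂.
Cl₂ equivalent: 9.068 mg/L × 243,376 L = 2207 g.
Product at 58.0% available Cl: 2207 / 0.58 = 3805 g.

3.81 kg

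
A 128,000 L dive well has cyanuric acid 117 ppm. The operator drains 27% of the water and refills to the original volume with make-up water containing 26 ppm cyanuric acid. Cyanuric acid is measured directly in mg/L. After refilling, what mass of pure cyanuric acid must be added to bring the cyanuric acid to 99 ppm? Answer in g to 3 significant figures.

After draining 27% and refilling: 117 × 0.73 + 26 × 0.27 = 92.43 ppm.
Deficit to target: 99 − 92.43 = 6.57 mg/L.
Mass: 6.57 mg/L × 128,000 L = 841 g cyanuric acid.

841 g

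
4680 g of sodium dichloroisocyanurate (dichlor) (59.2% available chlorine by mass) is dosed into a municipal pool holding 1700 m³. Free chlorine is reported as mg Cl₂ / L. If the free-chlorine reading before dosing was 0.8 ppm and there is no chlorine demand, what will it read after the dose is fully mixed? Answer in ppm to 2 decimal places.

2.43 ppm

Volume: 1700 m³ = 1,700,000 L.
Available chlorine delivered: 4680 g × 0.592 = 2771 g as Cl₂.
Concentration rise: 2771 g / 1,700,000 L = 1.63 mg/L = 1.63 ppm.
Final FC: 0.8 + 1.63 = 2.43 ppm.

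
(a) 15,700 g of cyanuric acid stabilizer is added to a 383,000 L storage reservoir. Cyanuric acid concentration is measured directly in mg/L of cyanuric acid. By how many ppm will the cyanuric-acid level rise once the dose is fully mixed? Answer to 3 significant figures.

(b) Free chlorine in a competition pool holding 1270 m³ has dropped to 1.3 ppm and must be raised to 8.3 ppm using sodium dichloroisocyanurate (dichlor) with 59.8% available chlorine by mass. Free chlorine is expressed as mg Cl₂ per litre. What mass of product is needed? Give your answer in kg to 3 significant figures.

(a) Rise: 15,700 g / 383,000 L × 1000 = 40.99 mg/L.

(b) Volume: 1270 m³ = 1,270,000 L.
(b) Chlorine deficit: 8.3 − 1.3 = 7 ppm = 7 mg/L as Cl₂.
(b) Cl₂ equivalent needed: 7 mg/L × 1,270,000 L = 8,890,000 mg = 8890 g.
(b) Product at 59.8% available chlorine: 8890 / 0.598 = 14,870 g.

(a) 41.0 ppm; (b) 14.9 kg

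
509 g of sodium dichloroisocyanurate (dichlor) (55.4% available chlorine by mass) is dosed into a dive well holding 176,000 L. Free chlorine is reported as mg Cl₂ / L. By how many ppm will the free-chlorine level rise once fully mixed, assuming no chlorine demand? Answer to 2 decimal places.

Available chlorine delivered: 509 g × 0.554 = 282 g as Cl₂.
Concentration rise: 282 g / 176,000 L = 1.602 mg/L = 1.60 ppm.

1.60 ppm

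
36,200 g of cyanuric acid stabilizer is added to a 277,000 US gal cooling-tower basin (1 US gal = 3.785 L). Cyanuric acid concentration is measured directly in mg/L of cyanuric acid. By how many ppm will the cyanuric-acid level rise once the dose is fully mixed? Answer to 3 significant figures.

Volume: 277,000 US gal × 3.785 L/gal = 1,048,445 L.
Rise: 36,200 g / 1,048,445 L × 1000 = 34.53 mg/L.

34.5 ppm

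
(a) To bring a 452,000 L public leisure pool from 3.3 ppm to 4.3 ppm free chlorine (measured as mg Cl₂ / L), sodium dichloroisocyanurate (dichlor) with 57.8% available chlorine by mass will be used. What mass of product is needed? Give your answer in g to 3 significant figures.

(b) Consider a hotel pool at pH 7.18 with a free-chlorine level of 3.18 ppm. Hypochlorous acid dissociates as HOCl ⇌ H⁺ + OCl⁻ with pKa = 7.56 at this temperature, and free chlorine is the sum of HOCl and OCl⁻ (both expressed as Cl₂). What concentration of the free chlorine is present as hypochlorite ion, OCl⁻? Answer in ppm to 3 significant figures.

(a) Chlorine deficit: 4.3 − 3.3 = 1 ppm = 1 mg/L as Cl₂.
(a) Cl₂ equivalent needed: 1 mg/L × 452,000 L = 452,000 mg = 452 g.
(a) Product at 57.8% available chlorine: 452 / 0.578 = 782 g.

(b) [OCl⁻]/[HOCl] = 10^(pH − pKa) = 10^(7.18 − 7.56) = 10^-0.38 = 0.4169.
(b) Fraction as HOCl = 1 / (1 + 0.4169) = 0.7058.
(b) OCl⁻ = (1 − 0.7058) × 3.18 ppm = 0.9356 ppm.

(a) 782 g; (b) 0.936 ppm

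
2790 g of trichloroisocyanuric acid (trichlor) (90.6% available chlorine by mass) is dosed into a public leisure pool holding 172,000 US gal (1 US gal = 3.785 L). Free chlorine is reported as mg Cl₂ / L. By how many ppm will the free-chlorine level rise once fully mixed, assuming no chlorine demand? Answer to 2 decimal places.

Volume: 172,000 US gal × 3.785 L/gal = 651,020 L.
Available chlorine delivered: 2790 g × 0.906 = 2528 g as Cl₂.
Concentration rise: 2528 g / 651,020 L = 3.883 mg/L = 3.88 ppm.

3.88 ppm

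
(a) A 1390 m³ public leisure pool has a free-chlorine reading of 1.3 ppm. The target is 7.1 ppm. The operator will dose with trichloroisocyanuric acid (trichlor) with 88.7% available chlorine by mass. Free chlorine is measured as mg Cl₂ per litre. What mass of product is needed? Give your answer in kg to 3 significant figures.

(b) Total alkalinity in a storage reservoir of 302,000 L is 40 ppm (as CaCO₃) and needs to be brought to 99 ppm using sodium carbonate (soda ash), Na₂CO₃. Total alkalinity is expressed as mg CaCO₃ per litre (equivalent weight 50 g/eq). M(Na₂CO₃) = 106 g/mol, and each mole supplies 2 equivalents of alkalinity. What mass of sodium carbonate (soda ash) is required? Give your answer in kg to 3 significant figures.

(a) 9.09 kg; (b) 18.9 kg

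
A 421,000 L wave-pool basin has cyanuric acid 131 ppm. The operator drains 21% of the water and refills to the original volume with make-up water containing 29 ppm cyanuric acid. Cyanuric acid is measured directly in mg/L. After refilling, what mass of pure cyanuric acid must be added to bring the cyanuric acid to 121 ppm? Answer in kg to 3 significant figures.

After draining 21% and refilling: 131 × 0.79 + 29 × 0.21 = 109.58 ppm.
Deficit to target: 121 − 109.58 = 11.42 mg/L.
Mass: 11.42 mg/L × 421,000 L = 4808 g cyanuric acid.

4.81 kg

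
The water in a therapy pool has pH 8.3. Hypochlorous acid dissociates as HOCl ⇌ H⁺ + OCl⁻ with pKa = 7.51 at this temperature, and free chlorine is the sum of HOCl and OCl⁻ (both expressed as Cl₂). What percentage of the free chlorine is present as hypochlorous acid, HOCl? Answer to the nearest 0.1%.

14.0%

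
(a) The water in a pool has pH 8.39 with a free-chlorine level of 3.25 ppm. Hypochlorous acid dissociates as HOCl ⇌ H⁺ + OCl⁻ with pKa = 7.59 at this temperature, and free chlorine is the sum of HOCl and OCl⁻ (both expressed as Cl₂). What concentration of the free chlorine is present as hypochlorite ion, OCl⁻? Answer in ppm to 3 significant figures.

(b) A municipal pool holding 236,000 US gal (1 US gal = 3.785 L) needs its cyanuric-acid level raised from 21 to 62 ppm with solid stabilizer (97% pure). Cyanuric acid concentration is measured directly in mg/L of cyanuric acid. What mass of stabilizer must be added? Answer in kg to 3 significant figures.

(a) [OCl⁻]/[HOCl] = 10^(pH − pKa) = 10^(8.39 − 7.59) = 10^0.80 = 6.31.
(a) Fraction as HOCl = 1 / (1 + 6.31) = 0.1368.
(a) OCl⁻ = (1 − 0.1368) × 3.25 ppm = 2.805 ppm.

(b) Volume: 236,000 US gal × 3.785 L/gal = 893,260 L.
(b) CYA to add: (62 − 21) = 41 mg/L × 893,260 L = 36,620 g cyanuric acid.
(b) At 97% purity: 36,620 / 0.97 = 37,760 g product.

(a) 2.81 ppm; (b) 37.8 kg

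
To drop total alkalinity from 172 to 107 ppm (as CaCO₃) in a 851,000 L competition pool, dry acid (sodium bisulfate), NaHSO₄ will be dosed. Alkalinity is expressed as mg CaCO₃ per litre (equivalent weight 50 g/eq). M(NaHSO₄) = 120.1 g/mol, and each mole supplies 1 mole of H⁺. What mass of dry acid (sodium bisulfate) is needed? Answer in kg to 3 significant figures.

Alkalinity to neutralize: (172 − 107) = 65 mg/L as CaCO₃ × 851,000 L = 55,320 g as CaCO₃.
Equivalents of H⁺ required: 55,320 ÷ 50 g/eq = 1106 eq = 1106 mol NaHSO₄.
Mass of NaHSO₄: 1106 × 120.1 = 132,900 g.

133 kg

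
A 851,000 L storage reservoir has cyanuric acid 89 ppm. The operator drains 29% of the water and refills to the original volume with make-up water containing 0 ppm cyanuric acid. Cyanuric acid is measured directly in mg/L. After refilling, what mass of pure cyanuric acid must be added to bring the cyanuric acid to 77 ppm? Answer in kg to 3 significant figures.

After draining 29% and refilling: 89 × 0.71 + 0 × 0.29 = 63.19 ppm.
Deficit to target: 77 − 63.19 = 13.81 mg/L.
Mass: 13.81 mg/L × 851,000 L = 11,750 g cyanuric acid.

11.8 kg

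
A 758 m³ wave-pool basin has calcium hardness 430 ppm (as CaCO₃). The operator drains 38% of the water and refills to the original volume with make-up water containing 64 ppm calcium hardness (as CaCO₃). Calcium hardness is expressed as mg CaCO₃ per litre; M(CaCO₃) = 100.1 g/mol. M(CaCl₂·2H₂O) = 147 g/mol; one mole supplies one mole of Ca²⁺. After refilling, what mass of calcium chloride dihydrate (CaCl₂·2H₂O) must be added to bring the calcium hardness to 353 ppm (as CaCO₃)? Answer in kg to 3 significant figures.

69.1 kg

Volume: 758 m³ = 758,000 L.
After draining 38% and refilling: 430 × 0.62 + 64 × 0.38 = 290.92 ppm.
Deficit to target: 353 − 290.92 = 62.08 mg/L.
As CaCO₃: 62.08 mg/L × 758,000 L = 47,060 g; ÷ 100.1 = 470.1 mol Ca²⁺.
Mass: 470.1 × 147 = 69,100 g.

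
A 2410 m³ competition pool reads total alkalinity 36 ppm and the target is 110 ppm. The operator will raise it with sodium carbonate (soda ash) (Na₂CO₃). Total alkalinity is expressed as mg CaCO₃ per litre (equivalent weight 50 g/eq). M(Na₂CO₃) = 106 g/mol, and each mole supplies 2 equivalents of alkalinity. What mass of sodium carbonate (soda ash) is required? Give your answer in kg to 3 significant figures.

Volume: 2410 m³ = 2,410,000 L.
Alkalinity to add: (110 − 36) = 74 mg/L as CaCO₃ × 2,410,000 L = 178,300 g as CaCO₃.
Equivalents: 178,300 g ÷ 50 g/eq = 3567 eq.
Each mole of Na₂CO₃ supplies 2 eq, so 3567 / 2 = 1783 mol.
Mass: 1783 mol × 106 g/mol = 189,000 g.

189 kg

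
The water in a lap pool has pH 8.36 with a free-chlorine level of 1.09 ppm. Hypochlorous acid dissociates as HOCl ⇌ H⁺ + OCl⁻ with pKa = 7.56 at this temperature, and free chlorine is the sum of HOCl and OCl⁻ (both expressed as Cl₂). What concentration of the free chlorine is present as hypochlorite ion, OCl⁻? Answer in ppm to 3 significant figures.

0.941 ppm

[OCl⁻]/[HOCl] = 10^(pH − pKa) = 10^(8.36 − 7.56) = 10^0.80 = 6.31.
Fraction as HOCl = 1 / (1 + 6.31) = 0.1368.
OCl⁻ = (1 − 0.1368) × 1.09 ppm = 0.9409 ppm.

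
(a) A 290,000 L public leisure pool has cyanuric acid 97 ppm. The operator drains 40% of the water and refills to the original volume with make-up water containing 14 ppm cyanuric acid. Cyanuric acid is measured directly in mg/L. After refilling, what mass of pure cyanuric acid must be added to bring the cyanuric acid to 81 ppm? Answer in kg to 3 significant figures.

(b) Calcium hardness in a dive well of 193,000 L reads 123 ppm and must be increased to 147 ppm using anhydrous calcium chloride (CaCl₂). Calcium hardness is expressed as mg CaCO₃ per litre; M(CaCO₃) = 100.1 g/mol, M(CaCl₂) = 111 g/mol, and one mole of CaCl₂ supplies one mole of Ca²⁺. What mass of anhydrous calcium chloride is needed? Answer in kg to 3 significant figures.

(a) After draining 40% and refilling: 97 × 0.60 + 14 × 0.40 = 63.8 ppm.
(a) Deficit to target: 81 − 63.8 = 17.2 mg/L.
(a) Mass: 17.2 mg/L × 290,000 L = 4988 g cyanuric acid.

(b) Hardness to add: (147 − 123) = 24 mg/L as CaCO₃ × 193,000 L = 4632 g as CaCO₃.
(b) Moles of Ca²⁺ (1 mol Ca²⁺ ≡ 1 mol CaCO₃): 4632 / 100.1 g/mol = 46.27 mol.
(b) Mass of CaCl₂: 46.27 × 111 = 5136 g.

(a) 4.99 kg; (b) 5.14 kg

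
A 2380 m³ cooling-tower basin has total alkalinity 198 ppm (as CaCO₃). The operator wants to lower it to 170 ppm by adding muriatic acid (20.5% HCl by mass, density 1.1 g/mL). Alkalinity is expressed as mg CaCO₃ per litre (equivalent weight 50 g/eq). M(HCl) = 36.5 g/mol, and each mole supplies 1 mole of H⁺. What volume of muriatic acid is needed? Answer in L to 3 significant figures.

Volume: 2380 m³ = 2,380,000 L.
Alkalinity to neutralize: (198 − 170) = 28 mg/L as CaCO₃ × 2,380,000 L = 66,640 g as CaCO₃.
Equivalents of H⁺ required: 66,640 ÷ 50 g/eq = 1333 eq = 1333 mol HCl.
Mass of HCl: 1333 × 36.5 = 48,650 g.
Mass of 20.5% solution: 48,650 / 0.205 = 237,300 g.
Volume: 237,300 g ÷ 1.1 g/mL = 215,700 mL.

216 L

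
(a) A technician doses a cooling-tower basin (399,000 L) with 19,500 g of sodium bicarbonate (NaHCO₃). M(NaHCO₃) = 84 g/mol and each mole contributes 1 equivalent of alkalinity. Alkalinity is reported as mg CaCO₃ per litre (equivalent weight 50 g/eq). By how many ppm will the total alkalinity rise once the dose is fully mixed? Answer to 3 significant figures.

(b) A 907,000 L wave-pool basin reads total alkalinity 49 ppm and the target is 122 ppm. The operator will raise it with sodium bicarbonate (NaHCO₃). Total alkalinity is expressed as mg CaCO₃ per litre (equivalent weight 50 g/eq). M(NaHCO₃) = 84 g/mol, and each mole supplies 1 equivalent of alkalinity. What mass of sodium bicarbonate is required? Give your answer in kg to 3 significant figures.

(a) 29.1 ppm; (b) 111 kg

(a) Moles of NaHCO₃: 19,500 g ÷ 84 g/mol = 232.1 mol → 232.1 eq of alkalinity.
(a) As CaCO₃: 232.1 eq × 50 g/eq = 11,610 g.
(a) Rise: 11,610 g / 399,000 L × 1000 = 29.09 mg/L.

(b) Alkalinity to add: (122 − 49) = 73 mg/L as CaCO₃ × 907,000 L = 66,210 g as CaCO₃.
(b) Equivalents: 66,210 g ÷ 50 g/eq = 1324 eq.
(b) NaHCO₃ supplies 1 eq per mole → 1324 mol.
(b) Mass: 1324 mol × 84 g/mol = 111,200 g.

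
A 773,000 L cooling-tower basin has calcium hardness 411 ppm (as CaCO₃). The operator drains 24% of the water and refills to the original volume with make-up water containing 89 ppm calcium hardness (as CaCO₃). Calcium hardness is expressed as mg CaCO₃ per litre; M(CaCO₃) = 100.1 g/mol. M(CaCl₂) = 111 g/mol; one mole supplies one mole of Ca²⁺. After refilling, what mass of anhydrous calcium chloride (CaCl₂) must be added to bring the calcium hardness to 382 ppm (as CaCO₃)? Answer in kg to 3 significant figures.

After draining 24% and refilling: 411 × 0.76 + 89 × 0.24 = 333.72 ppm.
Deficit to target: 382 − 333.72 = 48.28 mg/L.
As CaCO₃: 48.28 mg/L × 773,000 L = 37,320 g; ÷ 100.1 = 372.8 mol Ca²⁺.
Mass: 372.8 × 111 = 41,380 g.

41.4 kg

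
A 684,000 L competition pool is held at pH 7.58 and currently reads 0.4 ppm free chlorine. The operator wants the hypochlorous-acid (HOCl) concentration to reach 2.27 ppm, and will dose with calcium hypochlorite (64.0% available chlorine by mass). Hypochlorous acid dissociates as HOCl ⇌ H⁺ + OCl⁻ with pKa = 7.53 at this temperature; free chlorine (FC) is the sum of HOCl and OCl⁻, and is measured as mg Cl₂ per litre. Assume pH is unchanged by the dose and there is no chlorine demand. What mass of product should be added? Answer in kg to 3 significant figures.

4.72 kg

[OCl⁻]/[HOCl] = 10^(pH − pKa) = 10^(7.58 − 7.53) = 1.122; fraction as HOCl = 1/(1 + 1.122) = 0.4712.
Free chlorine required for 2.27 ppm HOCl: 2.27 / 0.4712 = 4.817 ppm.
FC to add: 4.817 − 0.4 = 4.417 mg/L as Cl₂.
Cl₂ equivalent: 4.417 mg/L × 684,000 L = 3021 g.
Product at 64.0% available Cl: 3021 / 0.64 = 4721 g.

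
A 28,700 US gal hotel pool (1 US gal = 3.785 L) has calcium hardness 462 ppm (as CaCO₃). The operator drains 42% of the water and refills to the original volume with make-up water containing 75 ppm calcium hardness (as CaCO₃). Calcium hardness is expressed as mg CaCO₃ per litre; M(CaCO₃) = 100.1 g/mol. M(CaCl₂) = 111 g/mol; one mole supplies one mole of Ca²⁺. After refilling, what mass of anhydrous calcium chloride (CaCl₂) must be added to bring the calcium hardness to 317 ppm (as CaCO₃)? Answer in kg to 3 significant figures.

2.11 kg

Volume: 28,700 US gal × 3.785 L/gal = 108,630 L.
After draining 42% and refilling: 462 × 0.58 + 75 × 0.42 = 299.46 ppm.
Deficit to target: 317 − 299.46 = 17.54 mg/L.
As CaCO₃: 17.54 mg/L × 108,630 L = 1905 g; ÷ 100.1 = 19.03 mol Ca²⁺.
Mass: 19.03 × 111 = 2113 g.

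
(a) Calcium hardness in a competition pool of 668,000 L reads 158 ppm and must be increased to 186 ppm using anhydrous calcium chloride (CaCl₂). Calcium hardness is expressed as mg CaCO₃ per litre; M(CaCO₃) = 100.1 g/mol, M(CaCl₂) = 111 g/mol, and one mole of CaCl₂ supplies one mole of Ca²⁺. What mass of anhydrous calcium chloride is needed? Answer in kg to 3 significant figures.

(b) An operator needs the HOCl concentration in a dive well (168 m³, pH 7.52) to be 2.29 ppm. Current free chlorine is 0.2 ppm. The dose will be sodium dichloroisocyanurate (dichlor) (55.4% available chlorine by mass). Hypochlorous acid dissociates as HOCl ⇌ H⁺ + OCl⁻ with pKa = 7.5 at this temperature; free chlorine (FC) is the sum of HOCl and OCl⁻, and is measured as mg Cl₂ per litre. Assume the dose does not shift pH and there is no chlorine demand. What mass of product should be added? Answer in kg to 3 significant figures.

(a) Hardness to add: (186 − 158) = 28 mg/L as CaCO₃ × 668,000 L = 18,700 g as CaCO₃.
(a) Moles of Ca²⁺ (1 mol Ca²⁺ ≡ 1 mol CaCO₃): 18,700 / 100.1 g/mol = 186.9 mol.
(a) Mass of CaCl₂: 186.9 × 111 = 20,740 g.

(b) Volume: 168 m³ = 168,000 L.
(b) [OCl⁻]/[HOCl] = 10^(pH − pKa) = 10^(7.52 − 7.5) = 1.047; fraction as HOCl = 1/(1 + 1.047) = 0.4885.
(b) Free chlorine required for 2.29 ppm HOCl: 2.29 / 0.4885 = 4.688 ppm.
(b) FC to add: 4.688 − 0.2 = 4.488 mg/L as Cl₂.
(b) Cl₂ equivalent: 4.488 mg/L × 168,000 L = 754 g.
(b) Product at 55.4% available Cl: 754 / 0.554 = 1361 g.

(a) 20.7 kg; (b) 1.36 kg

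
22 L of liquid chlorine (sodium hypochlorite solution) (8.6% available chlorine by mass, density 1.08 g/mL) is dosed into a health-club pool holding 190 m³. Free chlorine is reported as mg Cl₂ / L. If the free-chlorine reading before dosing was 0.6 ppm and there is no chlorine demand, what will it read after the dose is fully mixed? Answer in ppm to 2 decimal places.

11.35 ppm

Volume: 190 m³ = 190,000 L.
Mass of solution: 22 L × 1000 mL/L × 1.08 g/mL = 23,760 g.
Available chlorine delivered: 23,760 g × 0.086 = 2043 g as Cl₂.
Concentration rise: 2043 g / 190,000 L = 10.75 mg/L = 10.75 ppm.
Final FC: 0.6 + 10.75 = 11.35 ppm.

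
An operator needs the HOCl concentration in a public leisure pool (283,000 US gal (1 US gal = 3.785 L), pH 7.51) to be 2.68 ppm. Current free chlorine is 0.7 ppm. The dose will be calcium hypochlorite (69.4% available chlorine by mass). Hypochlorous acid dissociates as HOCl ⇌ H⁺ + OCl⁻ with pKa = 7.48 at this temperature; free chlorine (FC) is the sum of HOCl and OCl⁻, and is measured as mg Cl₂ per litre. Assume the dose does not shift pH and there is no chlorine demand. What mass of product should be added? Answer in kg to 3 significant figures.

Volume: 283,000 US gal × 3.785 L/gal = 1,071,155 L.
[OCl⁻]/[HOCl] = 10^(pH − pKa) = 10^(7.51 − 7.48) = 1.072; fraction as HOCl = 1/(1 + 1.072) = 0.4827.
Free chlorine required for 2.68 ppm HOCl: 2.68 / 0.4827 = 5.552 ppm.
FC to add: 5.552 − 0.7 = 4.852 mg/L as Cl₂.
Cl₂ equivalent: 4.852 mg/L × 1,071,155 L = 5197 g.
Product at 69.4% available Cl: 5197 / 0.694 = 7488 g.

7.49 kg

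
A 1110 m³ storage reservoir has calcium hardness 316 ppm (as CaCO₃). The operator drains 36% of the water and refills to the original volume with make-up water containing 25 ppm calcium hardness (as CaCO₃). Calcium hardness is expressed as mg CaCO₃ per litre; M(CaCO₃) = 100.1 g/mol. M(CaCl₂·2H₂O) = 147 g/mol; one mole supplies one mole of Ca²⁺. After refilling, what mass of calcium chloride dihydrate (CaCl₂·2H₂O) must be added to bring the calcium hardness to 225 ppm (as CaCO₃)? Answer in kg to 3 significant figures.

Volume: 1110 m³ = 1,110,000 L.
After draining 36% and refilling: 316 × 0.64 + 25 × 0.36 = 211.24 ppm.
Deficit to target: 225 − 211.24 = 13.76 mg/L.
As CaCO₃: 13.76 mg/L × 1,110,000 L = 15,270 g; ÷ 100.1 = 152.6 mol Ca²⁺.
Mass: 152.6 × 147 = 22,430 g.

22.4 kg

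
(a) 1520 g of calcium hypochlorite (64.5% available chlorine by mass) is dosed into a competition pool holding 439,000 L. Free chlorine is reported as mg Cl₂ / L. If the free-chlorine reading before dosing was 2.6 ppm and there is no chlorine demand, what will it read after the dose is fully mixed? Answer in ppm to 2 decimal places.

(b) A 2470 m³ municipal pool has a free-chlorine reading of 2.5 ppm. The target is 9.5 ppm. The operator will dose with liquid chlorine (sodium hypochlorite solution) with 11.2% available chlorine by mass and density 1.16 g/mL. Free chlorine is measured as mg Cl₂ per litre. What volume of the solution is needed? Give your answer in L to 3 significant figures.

(a) 4.83 ppm; (b) 133 L

(a) Available chlorine delivered: 1520 g × 0.645 = 980.4 g as Cl₂.
(a) Concentration rise: 980.4 g / 439,000 L = 2.233 mg/L = 2.23 ppm.
(a) Final FC: 2.6 + 2.23 = 4.83 ppm.

(b) Volume: 2470 m³ = 2,470,000 L.
(b) Chlorine deficit: 9.5 − 2.5 = 7 ppm = 7 mg/L as Cl₂.
(b) Cl₂ equivalent needed: 7 mg/L × 2,470,000 L = 17,290,000 mg = 17,290 g.
(b) Product at 11.2% available chlorine: 17,290 / 0.112 = 154,400 g.
(b) Volume at density 1.16 g/mL: 154,400 g ÷ 1.16 g/mL = 133,100 mL.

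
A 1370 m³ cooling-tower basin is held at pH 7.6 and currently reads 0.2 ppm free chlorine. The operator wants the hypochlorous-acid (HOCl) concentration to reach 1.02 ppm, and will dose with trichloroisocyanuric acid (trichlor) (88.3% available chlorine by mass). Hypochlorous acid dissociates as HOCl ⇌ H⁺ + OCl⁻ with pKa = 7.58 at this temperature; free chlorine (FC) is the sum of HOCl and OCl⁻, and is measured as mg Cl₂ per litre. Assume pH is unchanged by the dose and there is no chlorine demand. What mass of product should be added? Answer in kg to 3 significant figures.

Volume: 1370 m³ = 1,370,000 L.
[OCl⁻]/[HOCl] = 10^(pH − pKa) = 10^(7.6 − 7.58) = 1.047; fraction as HOCl = 1/(1 + 1.047) = 0.4885.
Free chlorine required for 1.02 ppm HOCl: 1.02 / 0.4885 = 2.088 ppm.
FC to add: 2.088 − 0.2 = 1.888 mg/L as Cl₂.
Cl₂ equivalent: 1.888 mg/L × 1,370,000 L = 2587 g.
Product at 88.3% available Cl: 2587 / 0.883 = 2929 g.

2.93 kg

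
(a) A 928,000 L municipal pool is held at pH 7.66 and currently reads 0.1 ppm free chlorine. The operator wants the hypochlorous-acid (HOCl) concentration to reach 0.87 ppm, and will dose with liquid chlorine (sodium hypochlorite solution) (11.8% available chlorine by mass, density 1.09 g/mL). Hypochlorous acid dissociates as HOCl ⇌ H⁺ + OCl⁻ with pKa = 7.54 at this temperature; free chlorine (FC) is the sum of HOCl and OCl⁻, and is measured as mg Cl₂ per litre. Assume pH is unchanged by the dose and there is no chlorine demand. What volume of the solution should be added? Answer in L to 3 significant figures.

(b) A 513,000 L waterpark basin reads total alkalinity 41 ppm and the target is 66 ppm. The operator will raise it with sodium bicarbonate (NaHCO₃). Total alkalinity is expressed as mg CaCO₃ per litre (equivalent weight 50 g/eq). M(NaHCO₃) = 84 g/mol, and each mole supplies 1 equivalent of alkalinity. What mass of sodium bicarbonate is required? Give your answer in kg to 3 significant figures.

(a) 13.8 L; (b) 21.5 kg

(a) [OCl⁻]/[HOCl] = 10^(pH − pKa) = 10^(7.66 − 7.54) = 1.318; fraction as HOCl = 1/(1 + 1.318) = 0.4314.
(a) Free chlorine required for 0.87 ppm HOCl: 0.87 / 0.4314 = 2.017 ppm.
(a) FC to add: 2.017 − 0.1 = 1.917 mg/L as Cl₂.
(a) Cl₂ equivalent: 1.917 mg/L × 928,000 L = 1779 g.
(a) Product at 11.8% available Cl: 1779 / 0.118 = 15,080 g.
(a) Volume: 15,080 g ÷ 1.09 g/mL = 13,830 mL.

(b) Alkalinity to add: (66 − 41) = 25 mg/L as CaCO₃ × 513,000 L = 12,820 g as CaCO₃.
(b) Equivalents: 12,820 g ÷ 50 g/eq = 256.5 eq.
(b) NaHCO₃ supplies 1 eq per mole → 256.5 mol.
(b) Mass: 256.5 mol × 84 g/mol = 21,550 g.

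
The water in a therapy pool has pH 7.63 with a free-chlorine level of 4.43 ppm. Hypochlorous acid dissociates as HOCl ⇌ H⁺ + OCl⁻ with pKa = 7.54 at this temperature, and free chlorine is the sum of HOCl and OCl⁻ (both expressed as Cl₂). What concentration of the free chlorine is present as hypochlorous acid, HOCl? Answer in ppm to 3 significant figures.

1.99 ppm

[OCl⁻]/[HOCl] = 10^(pH − pKa) = 10^(7.63 − 7.54) = 10^0.09 = 1.23.
Fraction as HOCl = 1 / (1 + 1.23) = 0.4484.
HOCl = 0.4484 × 4.43 ppm = 1.986 ppm.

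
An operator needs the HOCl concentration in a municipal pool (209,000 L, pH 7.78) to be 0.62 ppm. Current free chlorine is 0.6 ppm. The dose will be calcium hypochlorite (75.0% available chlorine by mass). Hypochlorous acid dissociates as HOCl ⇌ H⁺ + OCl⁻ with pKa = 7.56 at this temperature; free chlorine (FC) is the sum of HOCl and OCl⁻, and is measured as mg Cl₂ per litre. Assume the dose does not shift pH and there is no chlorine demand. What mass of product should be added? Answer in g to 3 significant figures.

[OCl⁻]/[HOCl] = 10^(pH − pKa) = 10^(7.78 − 7.56) = 1.66; fraction as HOCl = 1/(1 + 1.66) = 0.376.
Free chlorine required for 0.62 ppm HOCl: 0.62 / 0.376 = 1.649 ppm.
FC to add: 1.649 − 0.6 = 1.049 mg/L as Cl₂.
Cl₂ equivalent: 1.049 mg/L × 209,000 L = 219.2 g.
Product at 75.0% available Cl: 219.2 / 0.75 = 292.3 g.

292 g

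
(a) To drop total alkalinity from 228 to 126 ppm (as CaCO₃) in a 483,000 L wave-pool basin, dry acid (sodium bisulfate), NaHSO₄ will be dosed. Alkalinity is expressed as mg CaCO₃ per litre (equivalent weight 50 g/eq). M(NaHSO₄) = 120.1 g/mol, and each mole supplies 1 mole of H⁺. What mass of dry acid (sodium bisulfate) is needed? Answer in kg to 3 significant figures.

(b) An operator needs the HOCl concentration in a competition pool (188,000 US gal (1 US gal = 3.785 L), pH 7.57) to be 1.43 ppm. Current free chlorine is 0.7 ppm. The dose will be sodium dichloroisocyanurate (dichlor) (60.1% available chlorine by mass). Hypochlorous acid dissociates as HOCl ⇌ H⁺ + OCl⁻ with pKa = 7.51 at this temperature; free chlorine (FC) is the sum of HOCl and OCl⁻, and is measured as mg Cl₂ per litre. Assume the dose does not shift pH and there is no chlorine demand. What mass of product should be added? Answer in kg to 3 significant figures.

(a) Alkalinity to neutralize: (228 − 126) = 102 mg/L as CaCO₃ × 483,000 L = 49,270 g as CaCO₃.
(a) Equivalents of H⁺ required: 49,270 ÷ 50 g/eq = 985.3 eq = 985.3 mol NaHSO₄.
(a) Mass of NaHSO₄: 985.3 × 120.1 = 118,300 g.

(b) Volume: 188,000 US gal × 3.785 L/gal = 711,580 L.
(b) [OCl⁻]/[HOCl] = 10^(pH − pKa) = 10^(7.57 − 7.51) = 1.148; fraction as HOCl = 1/(1 + 1.148) = 0.4655.
(b) Free chlorine required for 1.43 ppm HOCl: 1.43 / 0.4655 = 3.072 ppm.
(b) FC to add: 3.072 − 0.7 = 2.372 mg/L as Cl₂.
(b) Cl₂ equivalent: 2.372 mg/L × 711,580 L = 1688 g.
(b) Product at 60.1% available Cl: 1688 / 0.601 = 2808 g.

(a) 118 kg; (b) 2.81 kg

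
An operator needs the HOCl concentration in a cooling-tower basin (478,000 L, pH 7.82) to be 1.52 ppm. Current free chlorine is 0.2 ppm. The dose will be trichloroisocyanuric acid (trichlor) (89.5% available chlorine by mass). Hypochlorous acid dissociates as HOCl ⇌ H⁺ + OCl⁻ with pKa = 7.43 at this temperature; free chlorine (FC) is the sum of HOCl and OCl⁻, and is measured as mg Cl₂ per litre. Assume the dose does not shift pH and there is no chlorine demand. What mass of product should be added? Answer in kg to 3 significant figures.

[OCl⁻]/[HOCl] = 10^(pH − pKa) = 10^(7.82 − 7.43) = 2.455; fraction as HOCl = 1/(1 + 2.455) = 0.2895.
Free chlorine required for 1.52 ppm HOCl: 1.52 / 0.2895 = 5.251 ppm.
FC to add: 5.251 − 0.2 = 5.051 mg/L as Cl₂.
Cl₂ equivalent: 5.051 mg/L × 478,000 L = 2414 g.
Product at 89.5% available Cl: 2414 / 0.895 = 2698 g.

2.70 kg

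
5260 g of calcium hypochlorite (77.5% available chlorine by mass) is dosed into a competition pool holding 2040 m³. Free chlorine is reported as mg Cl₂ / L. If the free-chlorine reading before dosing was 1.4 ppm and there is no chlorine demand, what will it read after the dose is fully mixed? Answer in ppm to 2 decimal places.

3.40 ppm

Volume: 2040 m³ = 2,040,000 L.
Available chlorine delivered: 5260 g × 0.775 = 4076 g as Cl₂.
Concentration rise: 4076 g / 2,040,000 L = 1.998 mg/L = 2.00 ppm.
Final FC: 1.4 + 2.00 = 3.40 ppm.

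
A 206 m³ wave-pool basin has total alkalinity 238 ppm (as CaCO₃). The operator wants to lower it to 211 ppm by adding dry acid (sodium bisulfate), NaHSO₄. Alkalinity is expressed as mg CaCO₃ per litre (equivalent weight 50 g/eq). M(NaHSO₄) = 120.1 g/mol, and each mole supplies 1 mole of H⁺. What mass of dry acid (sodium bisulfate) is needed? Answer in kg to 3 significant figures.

Volume: 206 m³ = 206,000 L.
Alkalinity to neutralize: (238 − 211) = 27 mg/L as CaCO₃ × 206,000 L = 5562 g as CaCO₃.
Equivalents of H⁺ required: 5562 ÷ 50 g/eq = 111.2 eq = 111.2 mol NaHSO₄.
Mass of NaHSO₄: 111.2 × 120.1 = 13,360 g.

13.4 kg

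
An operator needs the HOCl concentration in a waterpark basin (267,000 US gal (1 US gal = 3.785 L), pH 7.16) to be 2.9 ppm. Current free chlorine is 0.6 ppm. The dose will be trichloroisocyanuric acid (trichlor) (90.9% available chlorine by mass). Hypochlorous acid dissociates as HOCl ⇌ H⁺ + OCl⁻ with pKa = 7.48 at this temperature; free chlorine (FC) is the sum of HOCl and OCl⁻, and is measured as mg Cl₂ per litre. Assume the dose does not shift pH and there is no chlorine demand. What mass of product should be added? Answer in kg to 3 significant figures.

4.10 kg

Volume: 267,000 US gal × 3.785 L/gal = 1,010,595 L.
[OCl⁻]/[HOCl] = 10^(pH − pKa) = 10^(7.16 − 7.48) = 0.4786; fraction as HOCl = 1/(1 + 0.4786) = 0.6763.
Free chlorine required for 2.9 ppm HOCl: 2.9 / 0.6763 = 4.288 ppm.
FC to add: 4.288 − 0.6 = 3.688 mg/L as Cl₂.
Cl₂ equivalent: 3.688 mg/L × 1,010,595 L = 3727 g.
Product at 90.9% available Cl: 3727 / 0.909 = 4100 g.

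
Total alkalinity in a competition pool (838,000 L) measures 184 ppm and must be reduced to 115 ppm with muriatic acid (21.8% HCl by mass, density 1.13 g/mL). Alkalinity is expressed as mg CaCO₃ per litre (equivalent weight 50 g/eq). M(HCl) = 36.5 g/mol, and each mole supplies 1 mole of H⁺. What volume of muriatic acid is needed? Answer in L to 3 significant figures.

171 L

Alkalinity to neutralize: (184 − 115) = 69 mg/L as CaCO₃ × 838,000 L = 57,820 g as CaCO₃.
Equivalents of H⁺ required: 57,820 ÷ 50 g/eq = 1156 eq = 1156 mol HCl.
Mass of HCl: 1156 × 36.5 = 42,210 g.
Mass of 21.8% solution: 42,210 / 0.218 = 193,600 g.
Volume: 193,600 g ÷ 1.13 g/mL = 171,300 mL.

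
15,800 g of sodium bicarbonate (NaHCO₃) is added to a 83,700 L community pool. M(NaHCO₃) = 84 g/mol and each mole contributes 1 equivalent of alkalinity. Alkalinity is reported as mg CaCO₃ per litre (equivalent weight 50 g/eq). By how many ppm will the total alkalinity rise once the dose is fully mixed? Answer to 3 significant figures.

Moles of NaHCO₃: 15,800 g ÷ 84 g/mol = 188.1 mol → 188.1 eq of alkalinity.
As CaCO₃: 188.1 eq × 50 g/eq = 9405 g.
Rise: 9405 g / 83,700 L × 1000 = 112.4 mg/L.

112 ppm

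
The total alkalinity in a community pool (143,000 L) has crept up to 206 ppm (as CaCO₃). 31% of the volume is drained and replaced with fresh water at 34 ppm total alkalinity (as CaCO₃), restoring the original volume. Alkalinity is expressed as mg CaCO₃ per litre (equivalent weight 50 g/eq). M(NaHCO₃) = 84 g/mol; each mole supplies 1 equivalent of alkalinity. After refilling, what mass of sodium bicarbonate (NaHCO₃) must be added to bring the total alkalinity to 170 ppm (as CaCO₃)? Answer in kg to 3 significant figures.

4.16 kg

After draining 31% and refilling: 206 × 0.69 + 34 × 0.31 = 152.68 ppm.
Deficit to target: 170 − 152.68 = 17.32 mg/L.
As CaCO₃: 17.32 mg/L × 143,000 L = 2477 g; ÷ 50 g/eq ÷ 1 = 49.54 mol NaHCO₃.
Mass: 49.54 × 84 = 4161 g.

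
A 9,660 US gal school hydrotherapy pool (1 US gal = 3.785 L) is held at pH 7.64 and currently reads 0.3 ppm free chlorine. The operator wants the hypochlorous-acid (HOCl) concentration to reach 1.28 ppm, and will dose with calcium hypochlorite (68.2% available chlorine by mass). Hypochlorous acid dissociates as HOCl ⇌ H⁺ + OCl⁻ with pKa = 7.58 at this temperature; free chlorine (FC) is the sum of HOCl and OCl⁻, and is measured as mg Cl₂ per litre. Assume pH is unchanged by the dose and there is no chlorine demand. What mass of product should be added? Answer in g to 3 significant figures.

131 g

Volume: 9,660 US gal × 3.785 L/gal = 36,563 L.
[OCl⁻]/[HOCl] = 10^(pH − pKa) = 10^(7.64 − 7.58) = 1.148; fraction as HOCl = 1/(1 + 1.148) = 0.4655.
Free chlorine required for 1.28 ppm HOCl: 1.28 / 0.4655 = 2.75 ppm.
FC to add: 2.75 − 0.3 = 2.45 mg/L as Cl₂.
Cl₂ equivalent: 2.45 mg/L × 36,563 L = 89.57 g.
Product at 68.2% available Cl: 89.57 / 0.682 = 131.3 g.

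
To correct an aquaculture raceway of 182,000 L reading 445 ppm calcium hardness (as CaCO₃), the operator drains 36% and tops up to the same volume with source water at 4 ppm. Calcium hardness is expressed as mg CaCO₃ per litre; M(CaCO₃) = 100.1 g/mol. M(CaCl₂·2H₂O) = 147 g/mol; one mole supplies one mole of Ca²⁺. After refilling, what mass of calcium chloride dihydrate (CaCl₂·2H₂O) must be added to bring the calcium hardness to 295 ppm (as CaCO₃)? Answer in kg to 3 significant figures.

2.34 kg

After draining 36% and refilling: 445 × 0.64 + 4 × 0.36 = 286.24 ppm.
Deficit to target: 295 − 286.24 = 8.76 mg/L.
As CaCO₃: 8.76 mg/L × 182,000 L = 1594 g; ÷ 100.1 = 15.93 mol Ca²⁺.
Mass: 15.93 × 147 = 2341 g.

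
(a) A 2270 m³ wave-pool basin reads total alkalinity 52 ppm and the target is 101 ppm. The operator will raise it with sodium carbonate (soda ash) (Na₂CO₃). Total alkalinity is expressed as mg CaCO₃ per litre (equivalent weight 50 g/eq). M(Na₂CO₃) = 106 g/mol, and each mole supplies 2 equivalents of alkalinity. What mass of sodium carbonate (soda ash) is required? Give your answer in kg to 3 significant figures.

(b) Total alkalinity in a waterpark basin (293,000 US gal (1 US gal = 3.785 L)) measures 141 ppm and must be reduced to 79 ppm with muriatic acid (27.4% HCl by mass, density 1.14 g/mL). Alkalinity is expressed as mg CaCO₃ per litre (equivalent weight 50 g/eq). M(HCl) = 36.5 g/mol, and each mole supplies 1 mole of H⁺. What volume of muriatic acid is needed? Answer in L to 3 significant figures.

(a) 118 kg; (b) 161 L

(a) Volume: 2270 m³ = 2,270,000 L.
(a) Alkalinity to add: (101 − 52) = 49 mg/L as CaCO₃ × 2,270,000 L = 111,200 g as CaCO₃.
(a) Equivalents: 111,200 g ÷ 50 g/eq = 2225 eq.
(a) Each mole of Na₂CO₃ supplies 2 eq, so 2225 / 2 = 1112 mol.
(a) Mass: 1112 mol × 106 g/mol = 117,900 g.

(b) Volume: 293,000 US gal × 3.785 L/gal = 1,109,005 L.
(b) Alkalinity to neutralize: (141 − 79) = 62 mg/L as CaCO₃ × 1,109,005 L = 68,760 g as CaCO₃.
(b) Equivalents of H⁺ required: 68,760 ÷ 50 g/eq = 1375 eq = 1375 mol HCl.
(b) Mass of HCl: 1375 × 36.5 = 50,190 g.
(b) Mass of 27.4% solution: 50,190 / 0.274 = 183,200 g.
(b) Volume: 183,200 g ÷ 1.14 g/mL = 160,700 mL.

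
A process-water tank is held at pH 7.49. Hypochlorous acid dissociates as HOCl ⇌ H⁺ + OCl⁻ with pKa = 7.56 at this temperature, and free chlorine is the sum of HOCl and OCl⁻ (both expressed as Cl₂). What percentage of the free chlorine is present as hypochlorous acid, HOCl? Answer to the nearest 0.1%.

54.0%

[OCl⁻]/[HOCl] = 10^(pH − pKa) = 10^(7.49 − 7.56) = 10^-0.07 = 0.8511.
Fraction as HOCl = 1 / (1 + 0.8511) = 0.5402.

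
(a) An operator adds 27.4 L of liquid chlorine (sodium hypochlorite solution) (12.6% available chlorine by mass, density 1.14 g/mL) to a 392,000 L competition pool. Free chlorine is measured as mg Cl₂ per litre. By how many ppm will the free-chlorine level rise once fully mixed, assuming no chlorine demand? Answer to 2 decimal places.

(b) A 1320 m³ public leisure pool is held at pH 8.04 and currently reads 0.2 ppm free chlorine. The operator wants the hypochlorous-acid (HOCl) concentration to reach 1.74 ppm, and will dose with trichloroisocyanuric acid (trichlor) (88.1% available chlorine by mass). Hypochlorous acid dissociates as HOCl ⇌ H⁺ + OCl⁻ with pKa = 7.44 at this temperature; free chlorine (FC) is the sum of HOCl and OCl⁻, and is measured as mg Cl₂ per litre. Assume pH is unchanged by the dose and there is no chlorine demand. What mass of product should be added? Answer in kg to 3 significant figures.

(a) Mass of solution: 27.4 L × 1000 mL/L × 1.14 g/mL = 31,240 g.
(a) Available chlorine delivered: 31,240 g × 0.126 = 3936 g as Cl₂.
(a) Concentration rise: 3936 g / 392,000 L = 10.04 mg/L = 10.04 ppm.

(b) Volume: 1320 m³ = 1,320,000 L.
(b) [OCl⁻]/[HOCl] = 10^(pH − pKa) = 10^(8.04 − 7.44) = 3.981; fraction as HOCl = 1/(1 + 3.981) = 0.2008.
(b) Free chlorine required for 1.74 ppm HOCl: 1.74 / 0.2008 = 8.667 ppm.
(b) FC to add: 8.667 − 0.2 = 8.467 mg/L as Cl₂.
(b) Cl₂ equivalent: 8.467 mg/L × 1,320,000 L = 11,180 g.
(b) Product at 88.1% available Cl: 11,180 / 0.881 = 12,690 g.

(a) 10.04 ppm; (b) 12.7 kg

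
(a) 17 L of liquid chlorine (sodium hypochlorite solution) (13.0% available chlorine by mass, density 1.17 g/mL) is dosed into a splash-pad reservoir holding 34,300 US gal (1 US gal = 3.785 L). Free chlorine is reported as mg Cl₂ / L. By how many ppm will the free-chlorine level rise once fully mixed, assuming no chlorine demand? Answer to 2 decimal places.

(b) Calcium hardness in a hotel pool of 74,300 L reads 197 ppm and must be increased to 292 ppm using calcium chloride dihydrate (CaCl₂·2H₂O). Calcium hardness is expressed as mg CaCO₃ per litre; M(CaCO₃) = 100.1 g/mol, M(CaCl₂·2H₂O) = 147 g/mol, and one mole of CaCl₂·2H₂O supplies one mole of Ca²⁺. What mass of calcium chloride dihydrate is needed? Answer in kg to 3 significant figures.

(a) Volume: 34,300 US gal × 3.785 L/gal = 129,826 L.
(a) Mass of solution: 17 L × 1000 mL/L × 1.17 g/mL = 19,890 g.
(a) Available chlorine delivered: 19,890 g × 0.13 = 2586 g as Cl₂.
(a) Concentration rise: 2586 g / 129,826 L = 19.92 mg/L = 19.92 ppm.

(b) Hardness to add: (292 − 197) = 95 mg/L as CaCO₃ × 74,300 L = 7058 g as CaCO₃.
(b) Moles of Ca²⁺ (1 mol Ca²⁺ ≡ 1 mol CaCO₃): 7058 / 100.1 g/mol = 70.51 mol.
(b) Mass of CaCl₂·2H₂O: 70.51 × 147 = 10,370 g.

(a) 19.92 ppm; (b) 10.4 kg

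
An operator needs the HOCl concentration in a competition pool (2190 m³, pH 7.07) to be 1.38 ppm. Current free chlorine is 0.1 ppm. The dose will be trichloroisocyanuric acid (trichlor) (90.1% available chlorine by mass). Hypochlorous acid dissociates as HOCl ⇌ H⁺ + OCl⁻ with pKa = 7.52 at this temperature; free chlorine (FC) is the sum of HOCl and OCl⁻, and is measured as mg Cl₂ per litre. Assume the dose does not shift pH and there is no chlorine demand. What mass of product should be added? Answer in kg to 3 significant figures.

Volume: 2190 m³ = 2,190,000 L.
[OCl⁻]/[HOCl] = 10^(pH − pKa) = 10^(7.07 − 7.52) = 0.3548; fraction as HOCl = 1/(1 + 0.3548) = 0.7381.
Free chlorine required for 1.38 ppm HOCl: 1.38 / 0.7381 = 1.87 ppm.
FC to add: 1.87 − 0.1 = 1.77 mg/L as Cl₂.
Cl₂ equivalent: 1.77 mg/L × 2,190,000 L = 3876 g.
Product at 90.1% available Cl: 3876 / 0.901 = 4301 g.

4.30 kg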